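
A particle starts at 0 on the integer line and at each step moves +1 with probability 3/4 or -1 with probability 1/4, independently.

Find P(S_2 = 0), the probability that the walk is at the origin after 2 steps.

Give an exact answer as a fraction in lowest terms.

Answer: 3/8

Derivation:
To be at 0 after 2 steps: need exactly 1 step of +1 and 1 of -1.
Number of such sequences: C(2,1) = 2
Each has probability (3/4)^1 · (1/4)^1 = 3/16
P = 2 · 3/16 = 3/8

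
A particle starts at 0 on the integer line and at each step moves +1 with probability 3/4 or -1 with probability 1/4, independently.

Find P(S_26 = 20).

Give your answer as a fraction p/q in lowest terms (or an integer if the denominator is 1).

To reach position 20 after 26 steps: need 23 steps of +1 and 3 steps of -1.
Number of such sequences: C(26,23) = 2600
Each has probability (3/4)^23 · (1/4)^3 = 94143178827/4503599627370496
P = 2600 · 94143178827/4503599627370496 = 30596533118775/562949953421312

Answer: 30596533118775/562949953421312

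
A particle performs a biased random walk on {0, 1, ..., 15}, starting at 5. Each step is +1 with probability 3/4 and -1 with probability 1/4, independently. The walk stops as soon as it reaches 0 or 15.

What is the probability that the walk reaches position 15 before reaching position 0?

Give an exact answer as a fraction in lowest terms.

Answer: 59049/59293

Derivation:
Biased walk: p = 3/4, q = 1/4, r = q/p = 1/3
Gambler's ruin: P(hit 15 before 0 | start at 5) = (1 - r^a)/(1 - r^N)
r^5 = 1/243; r^15 = 1/14348907
P = (1 - 1/243) / (1 - 1/14348907) = 242/243 / 14348906/14348907 = 59049/59293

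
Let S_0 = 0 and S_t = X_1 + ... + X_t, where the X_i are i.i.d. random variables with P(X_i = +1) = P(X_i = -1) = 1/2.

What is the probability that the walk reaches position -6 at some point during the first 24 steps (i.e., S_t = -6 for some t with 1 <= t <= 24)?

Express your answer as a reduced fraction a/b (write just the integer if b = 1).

Count via complement. Let g(t,s) = #length-t paths at position s with S_1..S_t all ≠ -6.
g(t,s) = g(t-1,s-1) + g(t-1,s+1) for s ≠ -6; g(t,-6) = 0.
t=0: g(0,0)=1
t=1: g(1,-1)=1 g(1,1)=1
t=2: g(2,-2)=1 g(2,0)=2 g(2,2)=1
t=3: g(3,-3)=1 g(3,-1)=3 g(3,1)=3 g(3,3)=1
t=4: g(4,-4)=1 g(4,-2)=4 g(4,0)=6 g(4,2)=4 g(4,4)=1
t=5: g(5,-5)=1 g(5,-3)=5 g(5,-1)=10 g(5,1)=10 g(5,3)=5 g(5,5)=1
t=6: g(6,-4)=6 g(6,-2)=15 g(6,0)=20 g(6,2)=15 g(6,4)=6 g(6,6)=1
t=7: g(7,-5)=6 g(7,-3)=21 g(7,-1)=35 g(7,1)=35 g(7,3)=21 g(7,5)=7 g(7,7)=1
t=8: g(8,-4)=27 g(8,-2)=56 g(8,0)=70 g(8,2)=56 g(8,4)=28 g(8,6)=8 g(8,8)=1
t=9: g(9,-5)=27 g(9,-3)=83 g(9,-1)=126 g(9,1)=126 g(9,3)=84 g(9,5)=36 g(9,7)=9 g(9,9)=1
t=10: g(10,-4)=110 g(10,-2)=209 g(10,0)=252 g(10,2)=210 g(10,4)=120 g(10,6)=45 g(10,8)=10 g(10,10)=1
t=11: g(11,-5)=110 g(11,-3)=319 g(11,-1)=461 g(11,1)=462 g(11,3)=330 g(11,5)=165 g(11,7)=55 g(11,9)=11 g(11,11)=1
t=12: g(12,-4)=429 g(12,-2)=780 g(12,0)=923 g(12,2)=792 g(12,4)=495 g(12,6)=220 g(12,8)=66 g(12,10)=12 g(12,12)=1
t=13: g(13,-5)=429 g(13,-3)=1209 g(13,-1)=1703 g(13,1)=1715 g(13,3)=1287 g(13,5)=715 g(13,7)=286 g(13,9)=78 g(13,11)=13 g(13,13)=1
t=14: g(14,-4)=1638 g(14,-2)=2912 g(14,0)=3418 g(14,2)=3002 g(14,4)=2002 g(14,6)=1001 g(14,8)=364 g(14,10)=91 g(14,12)=14 g(14,14)=1
t=15: g(15,-5)=1638 g(15,-3)=4550 g(15,-1)=6330 g(15,1)=6420 g(15,3)=5004 g(15,5)=3003 g(15,7)=1365 g(15,9)=455 g(15,11)=105 g(15,13)=15 g(15,15)=1
t=16: g(16,-4)=6188 g(16,-2)=10880 g(16,0)=12750 g(16,2)=11424 g(16,4)=8007 g(16,6)=4368 g(16,8)=1820 g(16,10)=560 g(16,12)=120 g(16,14)=16 g(16,16)=1
t=17: g(17,-5)=6188 g(17,-3)=17068 g(17,-1)=23630 g(17,1)=24174 g(17,3)=19431 g(17,5)=12375 g(17,7)=6188 g(17,9)=2380 g(17,11)=680 g(17,13)=136 g(17,15)=17 g(17,17)=1
t=18: g(18,-4)=23256 g(18,-2)=40698 g(18,0)=47804 g(18,2)=43605 g(18,4)=31806 g(18,6)=18563 g(18,8)=8568 g(18,10)=3060 g(18,12)=816 g(18,14)=153 g(18,16)=18 g(18,18)=1
t=19: g(19,-5)=23256 g(19,-3)=63954 g(19,-1)=88502 g(19,1)=91409 g(19,3)=75411 g(19,5)=50369 g(19,7)=27131 g(19,9)=11628 g(19,11)=3876 g(19,13)=969 g(19,15)=171 g(19,17)=19 g(19,19)=1
t=20: g(20,-4)=87210 g(20,-2)=152456 g(20,0)=179911 g(20,2)=166820 g(20,4)=125780 g(20,6)=77500 g(20,8)=38759 g(20,10)=15504 g(20,12)=4845 g(20,14)=1140 g(20,16)=190 g(20,18)=20 g(20,20)=1
t=21: g(21,-5)=87210 g(21,-3)=239666 g(21,-1)=332367 g(21,1)=346731 g(21,3)=292600 g(21,5)=203280 g(21,7)=116259 g(21,9)=54263 g(21,11)=20349 g(21,13)=5985 g(21,15)=1330 g(21,17)=210 g(21,19)=21 g(21,21)=1
t=22: g(22,-4)=326876 g(22,-2)=572033 g(22,0)=679098 g(22,2)=639331 g(22,4)=495880 g(22,6)=319539 g(22,8)=170522 g(22,10)=74612 g(22,12)=26334 g(22,14)=7315 g(22,16)=1540 g(22,18)=231 g(22,20)=22 g(22,22)=1
t=23: g(23,-5)=326876 g(23,-3)=898909 g(23,-1)=1251131 g(23,1)=1318429 g(23,3)=1135211 g(23,5)=815419 g(23,7)=490061 g(23,9)=245134 g(23,11)=100946 g(23,13)=33649 g(23,15)=8855 g(23,17)=1771 g(23,19)=253 g(23,21)=23 g(23,23)=1
t=24: g(24,-4)=1225785 g(24,-2)=2150040 g(24,0)=2569560 g(24,2)=2453640 g(24,4)=1950630 g(24,6)=1305480 g(24,8)=735195 g(24,10)=346080 g(24,12)=134595 g(24,14)=42504 g(24,16)=10626 g(24,18)=2024 g(24,20)=276 g(24,22)=24 g(24,24)=1
Paths never hitting -6: Σ_s g(24,s) = 12926460
Paths hitting -6: 2^24 - 12926460 = 3850756
P = 3850756/16777216 = 962689/4194304

Answer: 962689/4194304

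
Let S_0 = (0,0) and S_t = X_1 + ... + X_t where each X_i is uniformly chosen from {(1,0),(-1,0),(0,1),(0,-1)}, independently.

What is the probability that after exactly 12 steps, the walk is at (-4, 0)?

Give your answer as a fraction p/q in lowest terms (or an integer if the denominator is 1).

Let h be the number of horizontal steps (so 12-h are vertical). To end at (-4,0) need (h-4)/2 right-steps and ((12-h)+0)/2 up-steps.
Sum over h with 4 ≤ h ≤ 12, h ≡ 0 (mod 2), 12-h ≡ 0 (mod 2):
h=4: C(12,4)·C(4,0)·C(8,4) = 495·1·70 = 34650
h=6: C(12,6)·C(6,1)·C(6,3) = 924·6·20 = 110880
h=8: C(12,8)·C(8,2)·C(4,2) = 495·28·6 = 83160
h=10: C(12,10)·C(10,3)·C(2,1) = 66·120·2 = 15840
h=12: C(12,12)·C(12,4)·C(0,0) = 1·495·1 = 495
Total favorable: 245025
Total paths: 4^12 = 16777216
P = 245025/16777216 = 245025/16777216

Answer: 245025/16777216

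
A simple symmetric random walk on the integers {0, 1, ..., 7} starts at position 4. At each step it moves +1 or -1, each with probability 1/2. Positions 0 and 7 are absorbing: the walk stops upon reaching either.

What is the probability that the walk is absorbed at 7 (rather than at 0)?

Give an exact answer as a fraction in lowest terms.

Symmetric walk (p = 1/2): the harmonic-function argument gives P(hit 7 before 0 | start at 4) = a/N.
P = 4/7 = 4/7

Answer: 4/7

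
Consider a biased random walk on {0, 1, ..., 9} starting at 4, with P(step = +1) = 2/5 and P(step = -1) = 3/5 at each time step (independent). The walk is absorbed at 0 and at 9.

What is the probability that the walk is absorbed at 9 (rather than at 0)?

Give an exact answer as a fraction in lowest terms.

Biased walk: p = 2/5, q = 3/5, r = q/p = 3/2
Gambler's ruin: P(hit 9 before 0 | start at 4) = (1 - r^a)/(1 - r^N)
r^4 = 81/16; r^9 = 19683/512
P = (1 - 81/16) / (1 - 19683/512) = -65/16 / -19171/512 = 2080/19171

Answer: 2080/19171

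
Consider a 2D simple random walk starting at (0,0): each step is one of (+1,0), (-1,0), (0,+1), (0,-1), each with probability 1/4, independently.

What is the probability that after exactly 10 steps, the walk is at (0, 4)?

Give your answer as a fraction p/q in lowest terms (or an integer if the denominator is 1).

Let h be the number of horizontal steps (so 10-h are vertical). To end at (0,4) need (h+0)/2 right-steps and ((10-h)+4)/2 up-steps.
Sum over h with 0 ≤ h ≤ 6, h ≡ 0 (mod 2), 10-h ≡ 0 (mod 2):
h=0: C(10,0)·C(0,0)·C(10,7) = 1·1·120 = 120
h=2: C(10,2)·C(2,1)·C(8,6) = 45·2·28 = 2520
h=4: C(10,4)·C(4,2)·C(6,5) = 210·6·6 = 7560
h=6: C(10,6)·C(6,3)·C(4,4) = 210·20·1 = 4200
Total favorable: 14400
Total paths: 4^10 = 1048576
P = 14400/1048576 = 225/16384

Answer: 225/16384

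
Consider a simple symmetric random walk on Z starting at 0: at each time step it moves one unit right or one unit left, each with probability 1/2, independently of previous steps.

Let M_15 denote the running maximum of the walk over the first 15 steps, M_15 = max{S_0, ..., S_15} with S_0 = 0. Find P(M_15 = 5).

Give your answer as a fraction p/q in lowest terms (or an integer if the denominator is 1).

Let M_15 = max(S_0,...,S_15). Use the reflection principle: for j ≥ 1, #{paths with M_15 ≥ j} = #{S_15 ≥ j} + #{S_15 ≥ j+1}.
By reflection, #{M_15 ≥ 5} = #{S_15 ≥ 5} + #{S_15 ≥ 6} = 4944 + 1941 = 6885.
#{M_15 ≥ 6} = #{S_15 ≥ 6} + #{S_15 ≥ 7} = 1941 + 1941 = 3882.
#{M_15 = 5} = 6885 - 3882 = 3003.
P(M_15 = 5) = 3003/32768 = 3003/32768

Answer: 3003/32768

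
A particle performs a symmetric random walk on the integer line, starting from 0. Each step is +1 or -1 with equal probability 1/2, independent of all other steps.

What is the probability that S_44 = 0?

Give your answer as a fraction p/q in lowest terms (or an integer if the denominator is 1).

Answer: 263012370465/2199023255552

Derivation:
To return to 0 after 44 steps: need exactly 22 steps of +1 and 22 of -1.
Favorable paths: C(44,22) = 2104098963720
Total paths: 2^44 = 17592186044416
P = 2104098963720/17592186044416 = 263012370465/2199023255552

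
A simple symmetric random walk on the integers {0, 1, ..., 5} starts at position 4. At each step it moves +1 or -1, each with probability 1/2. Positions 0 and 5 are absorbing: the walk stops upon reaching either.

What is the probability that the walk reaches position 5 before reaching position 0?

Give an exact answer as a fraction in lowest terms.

Answer: 4/5

Derivation:
Symmetric walk (p = 1/2): the harmonic-function argument gives P(hit 5 before 0 | start at 4) = a/N.
P = 4/5 = 4/5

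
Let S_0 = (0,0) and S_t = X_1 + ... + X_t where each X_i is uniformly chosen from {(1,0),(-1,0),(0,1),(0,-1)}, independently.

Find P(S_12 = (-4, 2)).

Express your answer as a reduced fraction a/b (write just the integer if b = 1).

Answer: 5445/524288

Derivation:
Let h be the number of horizontal steps (so 12-h are vertical). To end at (-4,2) need (h-4)/2 right-steps and ((12-h)+2)/2 up-steps.
Sum over h with 4 ≤ h ≤ 10, h ≡ 0 (mod 2), 12-h ≡ 0 (mod 2):
h=4: C(12,4)·C(4,0)·C(8,5) = 495·1·56 = 27720
h=6: C(12,6)·C(6,1)·C(6,4) = 924·6·15 = 83160
h=8: C(12,8)·C(8,2)·C(4,3) = 495·28·4 = 55440
h=10: C(12,10)·C(10,3)·C(2,2) = 66·120·1 = 7920
Total favorable: 174240
Total paths: 4^12 = 16777216
P = 174240/16777216 = 5445/524288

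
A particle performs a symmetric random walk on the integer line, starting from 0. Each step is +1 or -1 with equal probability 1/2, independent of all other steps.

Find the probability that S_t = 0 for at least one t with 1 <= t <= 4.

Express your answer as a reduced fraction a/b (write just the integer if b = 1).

Answer: 5/8

Derivation:
Count via complement. Let g(t,s) = #length-t paths at position s with S_1..S_t all ≠ 0.
g(t,s) = g(t-1,s-1) + g(t-1,s+1) for s ≠ 0; g(t,0) = 0.
t=0: g(0,0)=1
t=1: g(1,-1)=1 g(1,1)=1
t=2: g(2,-2)=1 g(2,2)=1
t=3: g(3,-3)=1 g(3,-1)=1 g(3,1)=1 g(3,3)=1
t=4: g(4,-4)=1 g(4,-2)=2 g(4,2)=2 g(4,4)=1
Paths never hitting 0: Σ_s g(4,s) = 6
Paths hitting 0: 2^4 - 6 = 10
P = 10/16 = 5/8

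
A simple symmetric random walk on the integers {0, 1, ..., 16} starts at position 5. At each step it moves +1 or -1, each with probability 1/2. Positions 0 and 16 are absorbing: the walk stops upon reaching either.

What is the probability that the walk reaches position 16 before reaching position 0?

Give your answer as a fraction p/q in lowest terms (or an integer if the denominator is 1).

Symmetric walk (p = 1/2): the harmonic-function argument gives P(hit 16 before 0 | start at 5) = a/N.
P = 5/16 = 5/16

Answer: 5/16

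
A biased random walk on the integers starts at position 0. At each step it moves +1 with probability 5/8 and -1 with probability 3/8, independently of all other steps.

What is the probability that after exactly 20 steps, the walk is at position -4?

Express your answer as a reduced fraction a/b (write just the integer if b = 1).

To reach position -4 after 20 steps: need 8 steps of +1 and 12 steps of -1.
Number of such sequences: C(20,8) = 125970
Each has probability (5/8)^8 · (3/8)^12 = 207594140625/1152921504606846976
P = 125970 · 207594140625/1152921504606846976 = 13075316947265625/576460752303423488

Answer: 13075316947265625/576460752303423488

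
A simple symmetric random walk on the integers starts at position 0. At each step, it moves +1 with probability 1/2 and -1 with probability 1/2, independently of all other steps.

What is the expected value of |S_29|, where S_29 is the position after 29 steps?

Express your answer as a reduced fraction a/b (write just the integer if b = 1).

Answer: 145422675/33554432

Derivation:
S_29 takes values m ≡ 1 (mod 2) with |m| ≤ 29; P(S_29=m) = C(29,(29+m)/2)/2^29.
Total paths: 2^29 = 536870912
Distribution: P(S=-29)=1/536870912, P(S=-27)=29/536870912, P(S=-25)=406/536870912, P(S=-23)=3654/536870912, P(S=-21)=23751/536870912, P(S=-19)=118755/536870912, P(S=-17)=475020/536870912, P(S=-15)=1560780/536870912, P(S=-13)=4292145/536870912, P(S=-11)=10015005/536870912, P(S=-9)=20030010/536870912, P(S=-7)=34597290/536870912, P(S=-5)=51895935/536870912, P(S=-3)=67863915/536870912, P(S=-1)=77558760/536870912, P(S=1)=77558760/536870912, P(S=3)=67863915/536870912, P(S=5)=51895935/536870912, P(S=7)=34597290/536870912, P(S=9)=20030010/536870912, P(S=11)=10015005/536870912, P(S=13)=4292145/536870912, P(S=15)=1560780/536870912, P(S=17)=475020/536870912, P(S=19)=118755/536870912, P(S=21)=23751/536870912, P(S=23)=3654/536870912, P(S=25)=406/536870912, P(S=27)=29/536870912, P(S=29)=1/536870912
E[|S_29|] = Σ_m |m|·P(S_29=m) = 2326762800/536870912 = 145422675/33554432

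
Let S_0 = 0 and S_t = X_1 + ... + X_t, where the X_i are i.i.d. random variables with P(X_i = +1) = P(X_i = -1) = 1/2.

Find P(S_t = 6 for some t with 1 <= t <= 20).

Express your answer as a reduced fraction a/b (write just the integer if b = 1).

Answer: 24805/131072

Derivation:
Count via complement. Let g(t,s) = #length-t paths at position s with S_1..S_t all ≠ 6.
g(t,s) = g(t-1,s-1) + g(t-1,s+1) for s ≠ 6; g(t,6) = 0.
t=0: g(0,0)=1
t=1: g(1,-1)=1 g(1,1)=1
t=2: g(2,-2)=1 g(2,0)=2 g(2,2)=1
t=3: g(3,-3)=1 g(3,-1)=3 g(3,1)=3 g(3,3)=1
t=4: g(4,-4)=1 g(4,-2)=4 g(4,0)=6 g(4,2)=4 g(4,4)=1
t=5: g(5,-5)=1 g(5,-3)=5 g(5,-1)=10 g(5,1)=10 g(5,3)=5 g(5,5)=1
t=6: g(6,-6)=1 g(6,-4)=6 g(6,-2)=15 g(6,0)=20 g(6,2)=15 g(6,4)=6
t=7: g(7,-7)=1 g(7,-5)=7 g(7,-3)=21 g(7,-1)=35 g(7,1)=35 g(7,3)=21 g(7,5)=6
t=8: g(8,-8)=1 g(8,-6)=8 g(8,-4)=28 g(8,-2)=56 g(8,0)=70 g(8,2)=56 g(8,4)=27
t=9: g(9,-9)=1 g(9,-7)=9 g(9,-5)=36 g(9,-3)=84 g(9,-1)=126 g(9,1)=126 g(9,3)=83 g(9,5)=27
t=10: g(10,-10)=1 g(10,-8)=10 g(10,-6)=45 g(10,-4)=120 g(10,-2)=210 g(10,0)=252 g(10,2)=209 g(10,4)=110
t=11: g(11,-11)=1 g(11,-9)=11 g(11,-7)=55 g(11,-5)=165 g(11,-3)=330 g(11,-1)=462 g(11,1)=461 g(11,3)=319 g(11,5)=110
t=12: g(12,-12)=1 g(12,-10)=12 g(12,-8)=66 g(12,-6)=220 g(12,-4)=495 g(12,-2)=792 g(12,0)=923 g(12,2)=780 g(12,4)=429
t=13: g(13,-13)=1 g(13,-11)=13 g(13,-9)=78 g(13,-7)=286 g(13,-5)=715 g(13,-3)=1287 g(13,-1)=1715 g(13,1)=1703 g(13,3)=1209 g(13,5)=429
t=14: g(14,-14)=1 g(14,-12)=14 g(14,-10)=91 g(14,-8)=364 g(14,-6)=1001 g(14,-4)=2002 g(14,-2)=3002 g(14,0)=3418 g(14,2)=2912 g(14,4)=1638
t=15: g(15,-15)=1 g(15,-13)=15 g(15,-11)=105 g(15,-9)=455 g(15,-7)=1365 g(15,-5)=3003 g(15,-3)=5004 g(15,-1)=6420 g(15,1)=6330 g(15,3)=4550 g(15,5)=1638
t=16: g(16,-16)=1 g(16,-14)=16 g(16,-12)=120 g(16,-10)=560 g(16,-8)=1820 g(16,-6)=4368 g(16,-4)=8007 g(16,-2)=11424 g(16,0)=12750 g(16,2)=10880 g(16,4)=6188
t=17: g(17,-17)=1 g(17,-15)=17 g(17,-13)=136 g(17,-11)=680 g(17,-9)=2380 g(17,-7)=6188 g(17,-5)=12375 g(17,-3)=19431 g(17,-1)=24174 g(17,1)=23630 g(17,3)=17068 g(17,5)=6188
t=18: g(18,-18)=1 g(18,-16)=18 g(18,-14)=153 g(18,-12)=816 g(18,-10)=3060 g(18,-8)=8568 g(18,-6)=18563 g(18,-4)=31806 g(18,-2)=43605 g(18,0)=47804 g(18,2)=40698 g(18,4)=23256
t=19: g(19,-19)=1 g(19,-17)=19 g(19,-15)=171 g(19,-13)=969 g(19,-11)=3876 g(19,-9)=11628 g(19,-7)=27131 g(19,-5)=50369 g(19,-3)=75411 g(19,-1)=91409 g(19,1)=88502 g(19,3)=63954 g(19,5)=23256
t=20: g(20,-20)=1 g(20,-18)=20 g(20,-16)=190 g(20,-14)=1140 g(20,-12)=4845 g(20,-10)=15504 g(20,-8)=38759 g(20,-6)=77500 g(20,-4)=125780 g(20,-2)=166820 g(20,0)=179911 g(20,2)=152456 g(20,4)=87210
Paths never hitting 6: Σ_s g(20,s) = 850136
Paths hitting 6: 2^20 - 850136 = 198440
P = 198440/1048576 = 24805/131072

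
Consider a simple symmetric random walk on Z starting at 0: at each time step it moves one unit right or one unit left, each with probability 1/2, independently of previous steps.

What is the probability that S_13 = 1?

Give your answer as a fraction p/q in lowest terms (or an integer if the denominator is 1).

To reach position 1 after 13 steps: need 7 steps of +1 and 6 of -1.
Favorable paths: C(13,7) = 1716
Total paths: 2^13 = 8192
P = 1716/8192 = 429/2048

Answer: 429/2048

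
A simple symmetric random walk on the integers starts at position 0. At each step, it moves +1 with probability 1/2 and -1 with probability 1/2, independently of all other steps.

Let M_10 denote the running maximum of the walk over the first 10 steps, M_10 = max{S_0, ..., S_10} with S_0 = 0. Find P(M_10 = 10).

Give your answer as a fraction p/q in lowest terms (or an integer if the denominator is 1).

Answer: 1/1024

Derivation:
Let M_10 = max(S_0,...,S_10). Use the reflection principle: for j ≥ 1, #{paths with M_10 ≥ j} = #{S_10 ≥ j} + #{S_10 ≥ j+1}.
By reflection, #{M_10 ≥ 10} = #{S_10 ≥ 10} + #{S_10 ≥ 11} = 1 + 0 = 1.
#{M_10 ≥ 11} = #{S_10 ≥ 11} + #{S_10 ≥ 12} = 0 + 0 = 0.
#{M_10 = 10} = 1 - 0 = 1.
P(M_10 = 10) = 1/1024 = 1/1024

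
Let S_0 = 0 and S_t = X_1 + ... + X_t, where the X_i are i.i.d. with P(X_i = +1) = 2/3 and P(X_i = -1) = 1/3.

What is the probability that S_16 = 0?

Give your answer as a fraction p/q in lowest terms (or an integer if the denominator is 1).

Answer: 366080/4782969

Derivation:
To be at 0 after 16 steps: need exactly 8 steps of +1 and 8 of -1.
Number of such sequences: C(16,8) = 12870
Each has probability (2/3)^8 · (1/3)^8 = 256/43046721
P = 12870 · 256/43046721 = 366080/4782969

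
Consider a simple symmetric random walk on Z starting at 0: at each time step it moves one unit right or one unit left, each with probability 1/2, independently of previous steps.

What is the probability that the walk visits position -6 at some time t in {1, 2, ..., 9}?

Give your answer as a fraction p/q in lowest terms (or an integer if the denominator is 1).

Answer: 5/128

Derivation:
Count via complement. Let g(t,s) = #length-t paths at position s with S_1..S_t all ≠ -6.
g(t,s) = g(t-1,s-1) + g(t-1,s+1) for s ≠ -6; g(t,-6) = 0.
t=0: g(0,0)=1
t=1: g(1,-1)=1 g(1,1)=1
t=2: g(2,-2)=1 g(2,0)=2 g(2,2)=1
t=3: g(3,-3)=1 g(3,-1)=3 g(3,1)=3 g(3,3)=1
t=4: g(4,-4)=1 g(4,-2)=4 g(4,0)=6 g(4,2)=4 g(4,4)=1
t=5: g(5,-5)=1 g(5,-3)=5 g(5,-1)=10 g(5,1)=10 g(5,3)=5 g(5,5)=1
t=6: g(6,-4)=6 g(6,-2)=15 g(6,0)=20 g(6,2)=15 g(6,4)=6 g(6,6)=1
t=7: g(7,-5)=6 g(7,-3)=21 g(7,-1)=35 g(7,1)=35 g(7,3)=21 g(7,5)=7 g(7,7)=1
t=8: g(8,-4)=27 g(8,-2)=56 g(8,0)=70 g(8,2)=56 g(8,4)=28 g(8,6)=8 g(8,8)=1
t=9: g(9,-5)=27 g(9,-3)=83 g(9,-1)=126 g(9,1)=126 g(9,3)=84 g(9,5)=36 g(9,7)=9 g(9,9)=1
Paths never hitting -6: Σ_s g(9,s) = 492
Paths hitting -6: 2^9 - 492 = 20
P = 20/512 = 5/128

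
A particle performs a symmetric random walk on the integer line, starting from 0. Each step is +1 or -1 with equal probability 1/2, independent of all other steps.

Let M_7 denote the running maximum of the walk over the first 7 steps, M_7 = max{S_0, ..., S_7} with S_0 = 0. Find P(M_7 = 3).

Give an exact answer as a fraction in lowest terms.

Let M_7 = max(S_0,...,S_7). Use the reflection principle: for j ≥ 1, #{paths with M_7 ≥ j} = #{S_7 ≥ j} + #{S_7 ≥ j+1}.
By reflection, #{M_7 ≥ 3} = #{S_7 ≥ 3} + #{S_7 ≥ 4} = 29 + 8 = 37.
#{M_7 ≥ 4} = #{S_7 ≥ 4} + #{S_7 ≥ 5} = 8 + 8 = 16.
#{M_7 = 3} = 37 - 16 = 21.
P(M_7 = 3) = 21/128 = 21/128

Answer: 21/128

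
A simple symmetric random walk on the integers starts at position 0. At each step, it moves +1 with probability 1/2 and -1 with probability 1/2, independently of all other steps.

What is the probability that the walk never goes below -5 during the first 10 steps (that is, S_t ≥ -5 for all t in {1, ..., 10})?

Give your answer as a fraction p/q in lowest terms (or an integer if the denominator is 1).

Answer: 957/1024

Derivation:
Let f(t,s) = #length-t paths at position s with S_1..S_t all ≥ -5.
f(t,s) = f(t-1,s-1) + f(t-1,s+1) for s ≥ -5; f(t,s) = 0 for s < -5.
t=0: f(0,0)=1
t=1: f(1,-1)=1 f(1,1)=1
t=2: f(2,-2)=1 f(2,0)=2 f(2,2)=1
t=3: f(3,-3)=1 f(3,-1)=3 f(3,1)=3 f(3,3)=1
t=4: f(4,-4)=1 f(4,-2)=4 f(4,0)=6 f(4,2)=4 f(4,4)=1
t=5: f(5,-5)=1 f(5,-3)=5 f(5,-1)=10 f(5,1)=10 f(5,3)=5 f(5,5)=1
t=6: f(6,-4)=6 f(6,-2)=15 f(6,0)=20 f(6,2)=15 f(6,4)=6 f(6,6)=1
t=7: f(7,-5)=6 f(7,-3)=21 f(7,-1)=35 f(7,1)=35 f(7,3)=21 f(7,5)=7 f(7,7)=1
t=8: f(8,-4)=27 f(8,-2)=56 f(8,0)=70 f(8,2)=56 f(8,4)=28 f(8,6)=8 f(8,8)=1
t=9: f(9,-5)=27 f(9,-3)=83 f(9,-1)=126 f(9,1)=126 f(9,3)=84 f(9,5)=36 f(9,7)=9 f(9,9)=1
t=10: f(10,-4)=110 f(10,-2)=209 f(10,0)=252 f(10,2)=210 f(10,4)=120 f(10,6)=45 f(10,8)=10 f(10,10)=1
Σ_s f(10,s) = 957
P = 957/1024 = 957/1024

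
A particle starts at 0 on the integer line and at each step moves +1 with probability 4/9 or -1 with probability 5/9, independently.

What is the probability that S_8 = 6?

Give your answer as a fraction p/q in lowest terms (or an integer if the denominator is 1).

To reach position 6 after 8 steps: need 7 steps of +1 and 1 step of -1.
Number of such sequences: C(8,7) = 8
Each has probability (4/9)^7 · (5/9)^1 = 81920/43046721
P = 8 · 81920/43046721 = 655360/43046721

Answer: 655360/43046721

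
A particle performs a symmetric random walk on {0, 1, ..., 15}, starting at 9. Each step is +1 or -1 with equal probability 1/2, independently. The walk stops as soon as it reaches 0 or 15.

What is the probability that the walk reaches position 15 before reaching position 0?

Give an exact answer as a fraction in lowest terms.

Answer: 3/5

Derivation:
Symmetric walk (p = 1/2): the harmonic-function argument gives P(hit 15 before 0 | start at 9) = a/N.
P = 9/15 = 3/5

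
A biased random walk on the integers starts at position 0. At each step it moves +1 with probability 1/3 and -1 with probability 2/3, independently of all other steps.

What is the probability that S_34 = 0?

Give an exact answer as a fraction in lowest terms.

To be at 0 after 34 steps: need exactly 17 steps of +1 and 17 of -1.
Number of such sequences: C(34,17) = 2333606220
Each has probability (1/3)^17 · (2/3)^17 = 131072/16677181699666569
P = 2333606220 · 131072/16677181699666569 = 11328534609920/617673396283947

Answer: 11328534609920/617673396283947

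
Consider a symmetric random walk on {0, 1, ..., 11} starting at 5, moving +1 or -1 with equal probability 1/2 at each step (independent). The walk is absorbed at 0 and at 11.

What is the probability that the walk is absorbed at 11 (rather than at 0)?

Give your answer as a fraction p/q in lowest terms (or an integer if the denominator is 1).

Symmetric walk (p = 1/2): the harmonic-function argument gives P(hit 11 before 0 | start at 5) = a/N.
P = 5/11 = 5/11

Answer: 5/11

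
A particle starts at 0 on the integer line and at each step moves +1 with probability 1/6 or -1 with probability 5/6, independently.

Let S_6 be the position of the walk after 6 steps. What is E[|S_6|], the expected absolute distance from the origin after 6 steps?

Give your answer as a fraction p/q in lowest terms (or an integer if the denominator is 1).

S_6 takes values m ≡ 0 (mod 2) with |m| ≤ 6; P(S_6=m) = C(6,(6+m)/2) · (1/6)^((6+m)/2) · (5/6)^((6-m)/2).
Distribution: P(S=-6)=15625/46656, P(S=-4)=3125/7776, P(S=-2)=3125/15552, P(S=0)=625/11664, P(S=2)=125/15552, P(S=4)=5/7776, P(S=6)=1/46656
E[|S_6|] = Σ_m |m|·P(S_6=m) = 7849/1944

Answer: 7849/1944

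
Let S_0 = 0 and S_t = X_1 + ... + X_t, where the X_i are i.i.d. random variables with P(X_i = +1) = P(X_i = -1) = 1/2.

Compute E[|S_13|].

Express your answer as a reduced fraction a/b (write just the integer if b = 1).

Answer: 3003/1024

Derivation:
S_13 takes values m ≡ 1 (mod 2) with |m| ≤ 13; P(S_13=m) = C(13,(13+m)/2)/2^13.
Total paths: 2^13 = 8192
Distribution: P(S=-13)=1/8192, P(S=-11)=13/8192, P(S=-9)=78/8192, P(S=-7)=286/8192, P(S=-5)=715/8192, P(S=-3)=1287/8192, P(S=-1)=1716/8192, P(S=1)=1716/8192, P(S=3)=1287/8192, P(S=5)=715/8192, P(S=7)=286/8192, P(S=9)=78/8192, P(S=11)=13/8192, P(S=13)=1/8192
E[|S_13|] = Σ_m |m|·P(S_13=m) = 24024/8192 = 3003/1024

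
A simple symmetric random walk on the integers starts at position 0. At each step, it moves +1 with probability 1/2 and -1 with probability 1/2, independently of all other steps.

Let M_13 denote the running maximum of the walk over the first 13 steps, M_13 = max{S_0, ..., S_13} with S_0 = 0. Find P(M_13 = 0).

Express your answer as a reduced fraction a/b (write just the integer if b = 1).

Let M_13 = max(S_0,...,S_13). Use the reflection principle: for j ≥ 1, #{paths with M_13 ≥ j} = #{S_13 ≥ j} + #{S_13 ≥ j+1}.
P(M_13 ≥ 0) = 1 since S_0 = 0, so #{M_13 ≥ 0} = 8192.
#{M_13 ≥ 1} = #{S_13 ≥ 1} + #{S_13 ≥ 2} = 4096 + 2380 = 6476.
#{M_13 = 0} = 8192 - 6476 = 1716.
P(M_13 = 0) = 1716/8192 = 429/2048

Answer: 429/2048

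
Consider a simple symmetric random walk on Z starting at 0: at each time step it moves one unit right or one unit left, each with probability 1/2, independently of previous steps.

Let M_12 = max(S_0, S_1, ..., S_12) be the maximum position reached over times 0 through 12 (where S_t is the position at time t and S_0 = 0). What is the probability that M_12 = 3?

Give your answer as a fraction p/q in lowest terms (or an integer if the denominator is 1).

Let M_12 = max(S_0,...,S_12). Use the reflection principle: for j ≥ 1, #{paths with M_12 ≥ j} = #{S_12 ≥ j} + #{S_12 ≥ j+1}.
By reflection, #{M_12 ≥ 3} = #{S_12 ≥ 3} + #{S_12 ≥ 4} = 794 + 794 = 1588.
#{M_12 ≥ 4} = #{S_12 ≥ 4} + #{S_12 ≥ 5} = 794 + 299 = 1093.
#{M_12 = 3} = 1588 - 1093 = 495.
P(M_12 = 3) = 495/4096 = 495/4096

Answer: 495/4096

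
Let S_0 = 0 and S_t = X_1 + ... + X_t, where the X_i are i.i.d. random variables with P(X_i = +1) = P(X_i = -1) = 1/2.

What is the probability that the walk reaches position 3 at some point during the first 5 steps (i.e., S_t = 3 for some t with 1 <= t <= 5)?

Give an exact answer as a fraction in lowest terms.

Answer: 7/32

Derivation:
Count via complement. Let g(t,s) = #length-t paths at position s with S_1..S_t all ≠ 3.
g(t,s) = g(t-1,s-1) + g(t-1,s+1) for s ≠ 3; g(t,3) = 0.
t=0: g(0,0)=1
t=1: g(1,-1)=1 g(1,1)=1
t=2: g(2,-2)=1 g(2,0)=2 g(2,2)=1
t=3: g(3,-3)=1 g(3,-1)=3 g(3,1)=3
t=4: g(4,-4)=1 g(4,-2)=4 g(4,0)=6 g(4,2)=3
t=5: g(5,-5)=1 g(5,-3)=5 g(5,-1)=10 g(5,1)=9
Paths never hitting 3: Σ_s g(5,s) = 25
Paths hitting 3: 2^5 - 25 = 7
P = 7/32 = 7/32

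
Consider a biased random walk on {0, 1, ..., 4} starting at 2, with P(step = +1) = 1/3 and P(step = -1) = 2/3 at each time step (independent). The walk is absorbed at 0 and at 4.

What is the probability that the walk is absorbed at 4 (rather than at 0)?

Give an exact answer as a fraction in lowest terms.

Answer: 1/5

Derivation:
Biased walk: p = 1/3, q = 2/3, r = q/p = 2
Gambler's ruin: P(hit 4 before 0 | start at 2) = (1 - r^a)/(1 - r^N)
r^2 = 4; r^4 = 16
P = (1 - 4) / (1 - 16) = -3 / -15 = 1/5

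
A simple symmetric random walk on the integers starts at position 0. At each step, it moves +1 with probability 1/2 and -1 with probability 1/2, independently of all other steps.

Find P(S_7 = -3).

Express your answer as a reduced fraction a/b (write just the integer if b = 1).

Answer: 21/128

Derivation:
To reach position -3 after 7 steps: need 2 steps of +1 and 5 of -1.
Favorable paths: C(7,2) = 21
Total paths: 2^7 = 128
P = 21/128 = 21/128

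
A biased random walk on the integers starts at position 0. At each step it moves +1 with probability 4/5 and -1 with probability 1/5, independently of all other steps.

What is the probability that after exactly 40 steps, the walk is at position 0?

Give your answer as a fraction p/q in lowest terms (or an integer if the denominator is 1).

Answer: 30312772257229899300864/1818989403545856475830078125

Derivation:
To be at 0 after 40 steps: need exactly 20 steps of +1 and 20 of -1.
Number of such sequences: C(40,20) = 137846528820
Each has probability (4/5)^20 · (1/5)^20 = 1099511627776/9094947017729282379150390625
P = 137846528820 · 1099511627776/9094947017729282379150390625 = 30312772257229899300864/1818989403545856475830078125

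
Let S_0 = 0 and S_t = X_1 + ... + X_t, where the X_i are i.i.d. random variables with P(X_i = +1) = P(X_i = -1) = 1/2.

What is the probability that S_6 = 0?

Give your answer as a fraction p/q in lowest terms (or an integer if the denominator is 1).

To reach position 0 after 6 steps: need 3 steps of +1 and 3 of -1.
Favorable paths: C(6,3) = 20
Total paths: 2^6 = 64
P = 20/64 = 5/16

Answer: 5/16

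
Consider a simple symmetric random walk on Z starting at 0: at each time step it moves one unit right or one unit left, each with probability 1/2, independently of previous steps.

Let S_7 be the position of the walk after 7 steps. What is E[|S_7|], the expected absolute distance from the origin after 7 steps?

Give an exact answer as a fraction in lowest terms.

Answer: 35/16

Derivation:
S_7 takes values m ≡ 1 (mod 2) with |m| ≤ 7; P(S_7=m) = C(7,(7+m)/2)/2^7.
Total paths: 2^7 = 128
Distribution: P(S=-7)=1/128, P(S=-5)=7/128, P(S=-3)=21/128, P(S=-1)=35/128, P(S=1)=35/128, P(S=3)=21/128, P(S=5)=7/128, P(S=7)=1/128
E[|S_7|] = Σ_m |m|·P(S_7=m) = 280/128 = 35/16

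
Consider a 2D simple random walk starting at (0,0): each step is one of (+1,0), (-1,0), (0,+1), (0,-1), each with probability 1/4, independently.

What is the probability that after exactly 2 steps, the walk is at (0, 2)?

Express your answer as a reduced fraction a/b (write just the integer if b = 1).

Answer: 1/16

Derivation:
Let h be the number of horizontal steps (so 2-h are vertical). To end at (0,2) need (h+0)/2 right-steps and ((2-h)+2)/2 up-steps.
Sum over h with 0 ≤ h ≤ 0, h ≡ 0 (mod 2), 2-h ≡ 0 (mod 2):
h=0: C(2,0)·C(0,0)·C(2,2) = 1·1·1 = 1
Total favorable: 1
Total paths: 4^2 = 16
P = 1/16 = 1/16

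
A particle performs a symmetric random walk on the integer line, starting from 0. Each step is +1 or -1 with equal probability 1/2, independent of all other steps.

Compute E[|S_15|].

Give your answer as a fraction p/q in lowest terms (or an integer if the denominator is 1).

S_15 takes values m ≡ 1 (mod 2) with |m| ≤ 15; P(S_15=m) = C(15,(15+m)/2)/2^15.
Total paths: 2^15 = 32768
Distribution: P(S=-15)=1/32768, P(S=-13)=15/32768, P(S=-11)=105/32768, P(S=-9)=455/32768, P(S=-7)=1365/32768, P(S=-5)=3003/32768, P(S=-3)=5005/32768, P(S=-1)=6435/32768, P(S=1)=6435/32768, P(S=3)=5005/32768, P(S=5)=3003/32768, P(S=7)=1365/32768, P(S=9)=455/32768, P(S=11)=105/32768, P(S=13)=15/32768, P(S=15)=1/32768
E[|S_15|] = Σ_m |m|·P(S_15=m) = 102960/32768 = 6435/2048

Answer: 6435/2048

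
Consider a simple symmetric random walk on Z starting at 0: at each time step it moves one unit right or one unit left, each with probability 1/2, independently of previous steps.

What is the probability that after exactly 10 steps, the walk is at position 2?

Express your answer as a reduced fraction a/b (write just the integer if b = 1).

To reach position 2 after 10 steps: need 6 steps of +1 and 4 of -1.
Favorable paths: C(10,6) = 210
Total paths: 2^10 = 1024
P = 210/1024 = 105/512

Answer: 105/512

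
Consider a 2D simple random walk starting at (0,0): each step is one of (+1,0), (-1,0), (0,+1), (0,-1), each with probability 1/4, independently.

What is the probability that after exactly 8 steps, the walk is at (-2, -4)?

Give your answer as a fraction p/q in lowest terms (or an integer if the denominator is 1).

Answer: 7/1024

Derivation:
Let h be the number of horizontal steps (so 8-h are vertical). To end at (-2,-4) need (h-2)/2 right-steps and ((8-h)-4)/2 up-steps.
Sum over h with 2 ≤ h ≤ 4, h ≡ 0 (mod 2), 8-h ≡ 0 (mod 2):
h=2: C(8,2)·C(2,0)·C(6,1) = 28·1·6 = 168
h=4: C(8,4)·C(4,1)·C(4,0) = 70·4·1 = 280
Total favorable: 448
Total paths: 4^8 = 65536
P = 448/65536 = 7/1024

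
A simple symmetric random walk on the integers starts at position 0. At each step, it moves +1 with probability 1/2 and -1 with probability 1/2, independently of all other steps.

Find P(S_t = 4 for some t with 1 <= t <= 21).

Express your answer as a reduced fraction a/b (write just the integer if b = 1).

Count via complement. Let g(t,s) = #length-t paths at position s with S_1..S_t all ≠ 4.
g(t,s) = g(t-1,s-1) + g(t-1,s+1) for s ≠ 4; g(t,4) = 0.
t=0: g(0,0)=1
t=1: g(1,-1)=1 g(1,1)=1
t=2: g(2,-2)=1 g(2,0)=2 g(2,2)=1
t=3: g(3,-3)=1 g(3,-1)=3 g(3,1)=3 g(3,3)=1
t=4: g(4,-4)=1 g(4,-2)=4 g(4,0)=6 g(4,2)=4
t=5: g(5,-5)=1 g(5,-3)=5 g(5,-1)=10 g(5,1)=10 g(5,3)=4
t=6: g(6,-6)=1 g(6,-4)=6 g(6,-2)=15 g(6,0)=20 g(6,2)=14
t=7: g(7,-7)=1 g(7,-5)=7 g(7,-3)=21 g(7,-1)=35 g(7,1)=34 g(7,3)=14
t=8: g(8,-8)=1 g(8,-6)=8 g(8,-4)=28 g(8,-2)=56 g(8,0)=69 g(8,2)=48
t=9: g(9,-9)=1 g(9,-7)=9 g(9,-5)=36 g(9,-3)=84 g(9,-1)=125 g(9,1)=117 g(9,3)=48
t=10: g(10,-10)=1 g(10,-8)=10 g(10,-6)=45 g(10,-4)=120 g(10,-2)=209 g(10,0)=242 g(10,2)=165
t=11: g(11,-11)=1 g(11,-9)=11 g(11,-7)=55 g(11,-5)=165 g(11,-3)=329 g(11,-1)=451 g(11,1)=407 g(11,3)=165
t=12: g(12,-12)=1 g(12,-10)=12 g(12,-8)=66 g(12,-6)=220 g(12,-4)=494 g(12,-2)=780 g(12,0)=858 g(12,2)=572
t=13: g(13,-13)=1 g(13,-11)=13 g(13,-9)=78 g(13,-7)=286 g(13,-5)=714 g(13,-3)=1274 g(13,-1)=1638 g(13,1)=1430 g(13,3)=572
t=14: g(14,-14)=1 g(14,-12)=14 g(14,-10)=91 g(14,-8)=364 g(14,-6)=1000 g(14,-4)=1988 g(14,-2)=2912 g(14,0)=3068 g(14,2)=2002
t=15: g(15,-15)=1 g(15,-13)=15 g(15,-11)=105 g(15,-9)=455 g(15,-7)=1364 g(15,-5)=2988 g(15,-3)=4900 g(15,-1)=5980 g(15,1)=5070 g(15,3)=2002
t=16: g(16,-16)=1 g(16,-14)=16 g(16,-12)=120 g(16,-10)=560 g(16,-8)=1819 g(16,-6)=4352 g(16,-4)=7888 g(16,-2)=10880 g(16,0)=11050 g(16,2)=7072
t=17: g(17,-17)=1 g(17,-15)=17 g(17,-13)=136 g(17,-11)=680 g(17,-9)=2379 g(17,-7)=6171 g(17,-5)=12240 g(17,-3)=18768 g(17,-1)=21930 g(17,1)=18122 g(17,3)=7072
t=18: g(18,-18)=1 g(18,-16)=18 g(18,-14)=153 g(18,-12)=816 g(18,-10)=3059 g(18,-8)=8550 g(18,-6)=18411 g(18,-4)=31008 g(18,-2)=40698 g(18,0)=40052 g(18,2)=25194
t=19: g(19,-19)=1 g(19,-17)=19 g(19,-15)=171 g(19,-13)=969 g(19,-11)=3875 g(19,-9)=11609 g(19,-7)=26961 g(19,-5)=49419 g(19,-3)=71706 g(19,-1)=80750 g(19,1)=65246 g(19,3)=25194
t=20: g(20,-20)=1 g(20,-18)=20 g(20,-16)=190 g(20,-14)=1140 g(20,-12)=4844 g(20,-10)=15484 g(20,-8)=38570 g(20,-6)=76380 g(20,-4)=121125 g(20,-2)=152456 g(20,0)=145996 g(20,2)=90440
t=21: g(21,-21)=1 g(21,-19)=21 g(21,-17)=210 g(21,-15)=1330 g(21,-13)=5984 g(21,-11)=20328 g(21,-9)=54054 g(21,-7)=114950 g(21,-5)=197505 g(21,-3)=273581 g(21,-1)=298452 g(21,1)=236436 g(21,3)=90440
Paths never hitting 4: Σ_s g(21,s) = 1293292
Paths hitting 4: 2^21 - 1293292 = 803860
P = 803860/2097152 = 200965/524288

Answer: 200965/524288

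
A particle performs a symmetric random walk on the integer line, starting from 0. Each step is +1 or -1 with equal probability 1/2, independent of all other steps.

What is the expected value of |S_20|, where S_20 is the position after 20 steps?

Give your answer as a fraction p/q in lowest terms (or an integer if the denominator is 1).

Answer: 230945/65536

Derivation:
S_20 takes values m ≡ 0 (mod 2) with |m| ≤ 20; P(S_20=m) = C(20,(20+m)/2)/2^20.
Total paths: 2^20 = 1048576
Distribution: P(S=-20)=1/1048576, P(S=-18)=20/1048576, P(S=-16)=190/1048576, P(S=-14)=1140/1048576, P(S=-12)=4845/1048576, P(S=-10)=15504/1048576, P(S=-8)=38760/1048576, P(S=-6)=77520/1048576, P(S=-4)=125970/1048576, P(S=-2)=167960/1048576, P(S=0)=184756/1048576, P(S=2)=167960/1048576, P(S=4)=125970/1048576, P(S=6)=77520/1048576, P(S=8)=38760/1048576, P(S=10)=15504/1048576, P(S=12)=4845/1048576, P(S=14)=1140/1048576, P(S=16)=190/1048576, P(S=18)=20/1048576, P(S=20)=1/1048576
E[|S_20|] = Σ_m |m|·P(S_20=m) = 3695120/1048576 = 230945/65536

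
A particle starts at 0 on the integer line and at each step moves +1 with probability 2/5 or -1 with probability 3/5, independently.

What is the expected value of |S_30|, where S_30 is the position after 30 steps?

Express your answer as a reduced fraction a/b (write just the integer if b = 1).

Answer: 250146199264263201894/37252902984619140625

Derivation:
S_30 takes values m ≡ 0 (mod 2) with |m| ≤ 30; P(S_30=m) = C(30,(30+m)/2) · (2/5)^((30+m)/2) · (3/5)^((30-m)/2).
Distribution: P(S=-30)=205891132094649/931322574615478515625, P(S=-28)=823564528378596/186264514923095703125, P(S=-26)=7961123774326428/186264514923095703125, P(S=-24)=49535881262475552/186264514923095703125, P(S=-22)=222911465681139984/186264514923095703125, P(S=-20)=3863798738473093056/931322574615478515625, P(S=-18)=429310970941454784/37252902984619140625, P(S=-16)=981282219294753792/37252902984619140625, P(S=-14)=1880790920314944768/37252902984619140625, P(S=-12)=3064992610883613696/37252902984619140625, P(S=-10)=21454948276185295872/186264514923095703125, P(S=-8)=5201199582105526272/37252902984619140625, P(S=-6)=5490155114444722176/37252902984619140625, P(S=-4)=5067835490256666624/37252902984619140625, P(S=-2)=4102533492112539648/37252902984619140625, P(S=0)=14586785749733474304/186264514923095703125, P(S=2)=1823348218716684288/37252902984619140625, P(S=4)=1001053924001316864/37252902984619140625, P(S=6)=481988926371004416/37252902984619140625, P(S=8)=202942705840422912/37252902984619140625, P(S=10)=372061627374108672/186264514923095703125, P(S=12)=23622960468197376/37252902984619140625, P(S=14)=6442625582235648/37252902984619140625, P(S=16)=1493942163996672/37252902984619140625, P(S=18)=290488754110464/37252902984619140625, P(S=20)=1161955016441856/931322574615478515625, P(S=22)=29793718370304/186264514923095703125, P(S=24)=2942589468672/186264514923095703125, P(S=26)=210184962048/186264514923095703125, P(S=28)=9663676416/186264514923095703125, P(S=30)=1073741824/931322574615478515625
E[|S_30|] = Σ_m |m|·P(S_30=m) = 250146199264263201894/37252902984619140625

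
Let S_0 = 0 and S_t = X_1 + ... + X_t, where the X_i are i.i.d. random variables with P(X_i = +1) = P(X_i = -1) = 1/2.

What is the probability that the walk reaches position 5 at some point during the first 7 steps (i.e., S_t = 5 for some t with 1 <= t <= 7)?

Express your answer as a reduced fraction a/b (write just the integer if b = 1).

Answer: 9/128

Derivation:
Count via complement. Let g(t,s) = #length-t paths at position s with S_1..S_t all ≠ 5.
g(t,s) = g(t-1,s-1) + g(t-1,s+1) for s ≠ 5; g(t,5) = 0.
t=0: g(0,0)=1
t=1: g(1,-1)=1 g(1,1)=1
t=2: g(2,-2)=1 g(2,0)=2 g(2,2)=1
t=3: g(3,-3)=1 g(3,-1)=3 g(3,1)=3 g(3,3)=1
t=4: g(4,-4)=1 g(4,-2)=4 g(4,0)=6 g(4,2)=4 g(4,4)=1
t=5: g(5,-5)=1 g(5,-3)=5 g(5,-1)=10 g(5,1)=10 g(5,3)=5
t=6: g(6,-6)=1 g(6,-4)=6 g(6,-2)=15 g(6,0)=20 g(6,2)=15 g(6,4)=5
t=7: g(7,-7)=1 g(7,-5)=7 g(7,-3)=21 g(7,-1)=35 g(7,1)=35 g(7,3)=20
Paths never hitting 5: Σ_s g(7,s) = 119
Paths hitting 5: 2^7 - 119 = 9
P = 9/128 = 9/128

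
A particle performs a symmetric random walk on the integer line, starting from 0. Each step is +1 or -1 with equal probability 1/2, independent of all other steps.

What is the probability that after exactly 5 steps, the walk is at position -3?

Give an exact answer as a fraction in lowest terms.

To reach position -3 after 5 steps: need 1 step of +1 and 4 of -1.
Favorable paths: C(5,1) = 5
Total paths: 2^5 = 32
P = 5/32 = 5/32

Answer: 5/32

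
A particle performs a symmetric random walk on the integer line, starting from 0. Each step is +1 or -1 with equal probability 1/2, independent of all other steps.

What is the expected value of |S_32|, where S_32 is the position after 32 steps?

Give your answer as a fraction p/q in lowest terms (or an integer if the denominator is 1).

S_32 takes values m ≡ 0 (mod 2) with |m| ≤ 32; P(S_32=m) = C(32,(32+m)/2)/2^32.
Total paths: 2^32 = 4294967296
Distribution: P(S=-32)=1/4294967296, P(S=-30)=32/4294967296, P(S=-28)=496/4294967296, P(S=-26)=4960/4294967296, P(S=-24)=35960/4294967296, P(S=-22)=201376/4294967296, P(S=-20)=906192/4294967296, P(S=-18)=3365856/4294967296, P(S=-16)=10518300/4294967296, P(S=-14)=28048800/4294967296, P(S=-12)=64512240/4294967296, P(S=-10)=129024480/4294967296, P(S=-8)=225792840/4294967296, P(S=-6)=347373600/4294967296, P(S=-4)=471435600/4294967296, P(S=-2)=565722720/4294967296, P(S=0)=601080390/4294967296, P(S=2)=565722720/4294967296, P(S=4)=471435600/4294967296, P(S=6)=347373600/4294967296, P(S=8)=225792840/4294967296, P(S=10)=129024480/4294967296, P(S=12)=64512240/4294967296, P(S=14)=28048800/4294967296, P(S=16)=10518300/4294967296, P(S=18)=3365856/4294967296, P(S=20)=906192/4294967296, P(S=22)=201376/4294967296, P(S=24)=35960/4294967296, P(S=26)=4960/4294967296, P(S=28)=496/4294967296, P(S=30)=32/4294967296, P(S=32)=1/4294967296
E[|S_32|] = Σ_m |m|·P(S_32=m) = 19234572480/4294967296 = 300540195/67108864

Answer: 300540195/67108864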